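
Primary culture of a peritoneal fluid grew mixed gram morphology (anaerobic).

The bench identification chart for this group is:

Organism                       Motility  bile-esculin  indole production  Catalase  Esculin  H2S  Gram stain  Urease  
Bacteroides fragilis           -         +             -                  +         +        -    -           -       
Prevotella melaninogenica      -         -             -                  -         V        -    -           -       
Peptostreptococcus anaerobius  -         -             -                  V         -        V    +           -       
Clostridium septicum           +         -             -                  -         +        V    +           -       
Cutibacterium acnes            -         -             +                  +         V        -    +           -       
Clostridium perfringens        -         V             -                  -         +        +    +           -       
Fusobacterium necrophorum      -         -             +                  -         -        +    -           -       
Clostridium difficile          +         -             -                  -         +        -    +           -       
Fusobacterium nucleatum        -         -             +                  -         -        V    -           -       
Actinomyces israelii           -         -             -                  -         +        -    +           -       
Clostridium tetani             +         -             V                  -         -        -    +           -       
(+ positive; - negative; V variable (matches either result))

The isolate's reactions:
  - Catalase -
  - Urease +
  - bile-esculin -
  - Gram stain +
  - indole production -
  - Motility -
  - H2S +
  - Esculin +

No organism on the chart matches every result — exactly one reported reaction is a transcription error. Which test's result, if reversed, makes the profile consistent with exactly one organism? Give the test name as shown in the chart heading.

Urease

As reported, no row in the chart matches all 8 reactions.
Reversing Catalase → still no organism matches.
Reversing Gram stain → still no organism matches.
Reversing H2S → still no organism matches.
Reversing Motility → still no organism matches.
Reversing bile-esculin → still no organism matches.
Reversing Urease (to -) → unique match: Clostridium perfringens.
Reversing Esculin → still no organism matches.
Reversing indole production → still no organism matches.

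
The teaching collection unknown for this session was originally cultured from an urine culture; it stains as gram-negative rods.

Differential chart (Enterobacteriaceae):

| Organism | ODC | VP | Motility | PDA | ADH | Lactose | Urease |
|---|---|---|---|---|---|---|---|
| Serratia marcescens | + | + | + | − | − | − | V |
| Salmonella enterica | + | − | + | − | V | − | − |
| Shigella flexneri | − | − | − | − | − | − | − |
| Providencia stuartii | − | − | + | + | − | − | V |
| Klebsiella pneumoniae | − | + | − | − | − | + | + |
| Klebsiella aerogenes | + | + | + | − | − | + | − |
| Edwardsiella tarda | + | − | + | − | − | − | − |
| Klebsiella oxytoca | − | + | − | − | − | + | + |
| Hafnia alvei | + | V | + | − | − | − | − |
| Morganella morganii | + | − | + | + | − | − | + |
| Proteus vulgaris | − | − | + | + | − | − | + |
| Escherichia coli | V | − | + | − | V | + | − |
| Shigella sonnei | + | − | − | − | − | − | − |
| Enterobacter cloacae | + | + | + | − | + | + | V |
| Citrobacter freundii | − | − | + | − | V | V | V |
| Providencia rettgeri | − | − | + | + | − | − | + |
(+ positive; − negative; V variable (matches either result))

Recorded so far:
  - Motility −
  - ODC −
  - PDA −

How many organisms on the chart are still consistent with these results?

ODC −: excludes 8 organisms — 8 left.
Motility −: excludes 5 organisms — 3 left.
PDA −: all 3 remaining candidates are consistent.
Still consistent: Klebsiella oxytoca, Klebsiella pneumoniae, Shigella flexneri.

3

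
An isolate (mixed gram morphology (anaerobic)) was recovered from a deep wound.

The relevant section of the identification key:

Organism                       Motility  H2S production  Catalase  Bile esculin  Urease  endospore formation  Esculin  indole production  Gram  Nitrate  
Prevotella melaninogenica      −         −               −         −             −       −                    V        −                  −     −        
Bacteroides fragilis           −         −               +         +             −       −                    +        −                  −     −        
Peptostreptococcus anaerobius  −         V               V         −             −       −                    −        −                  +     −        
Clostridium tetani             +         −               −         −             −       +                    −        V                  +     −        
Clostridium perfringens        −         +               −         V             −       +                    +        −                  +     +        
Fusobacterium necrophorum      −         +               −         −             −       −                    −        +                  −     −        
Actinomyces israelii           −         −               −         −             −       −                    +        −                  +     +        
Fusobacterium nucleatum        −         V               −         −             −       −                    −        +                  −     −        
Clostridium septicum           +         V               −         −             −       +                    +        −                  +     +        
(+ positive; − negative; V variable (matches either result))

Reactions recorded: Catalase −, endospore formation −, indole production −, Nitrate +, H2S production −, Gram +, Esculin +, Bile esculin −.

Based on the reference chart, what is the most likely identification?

indole production −: excludes Fusobacterium necrophorum, Fusobacterium nucleatum — 7 left.
Gram +: excludes Prevotella melaninogenica, Bacteroides fragilis — 5 left.
Bile esculin −: all 5 remaining candidates are consistent.
Catalase −: all 5 remaining candidates are consistent.
endospore formation −: excludes Clostridium tetani, Clostridium perfringens, Clostridium septicum — 2 left.
H2S production −: all 2 remaining candidates are consistent.
Esculin +: excludes Peptostreptococcus anaerobius — 1 left.
Nitrate +: the one remaining candidate is consistent.

Actinomyces israelii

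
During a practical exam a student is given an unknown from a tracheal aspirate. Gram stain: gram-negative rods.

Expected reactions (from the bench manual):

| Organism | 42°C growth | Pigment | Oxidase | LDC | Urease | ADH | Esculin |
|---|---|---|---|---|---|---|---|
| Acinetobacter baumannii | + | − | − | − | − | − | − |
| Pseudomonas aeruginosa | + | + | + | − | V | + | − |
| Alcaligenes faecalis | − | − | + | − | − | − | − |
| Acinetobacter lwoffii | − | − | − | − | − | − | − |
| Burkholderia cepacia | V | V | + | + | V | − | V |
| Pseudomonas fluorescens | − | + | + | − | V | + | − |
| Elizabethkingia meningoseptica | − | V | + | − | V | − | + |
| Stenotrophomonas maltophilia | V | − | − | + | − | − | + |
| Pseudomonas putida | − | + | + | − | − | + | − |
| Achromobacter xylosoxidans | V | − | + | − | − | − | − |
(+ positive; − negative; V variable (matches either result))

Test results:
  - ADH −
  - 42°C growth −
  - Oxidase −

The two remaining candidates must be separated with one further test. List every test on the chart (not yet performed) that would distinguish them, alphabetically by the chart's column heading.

Esculin, LDC

ADH −: excludes Pseudomonas aeruginosa, Pseudomonas fluorescens, Pseudomonas putida — 7 left.
42°C growth −: excludes Acinetobacter baumannii — 6 left.
Oxidase −: excludes Alcaligenes faecalis, Burkholderia cepacia, Elizabethkingia meningoseptica, Achromobacter xylosoxidans — 2 left.
Two candidates remain: Acinetobacter lwoffii and Stenotrophomonas maltophilia.
  Pigment: − vs − — same for both, does not separate.
  LDC: Acinetobacter lwoffii −, Stenotrophomonas maltophilia + — discriminates.
  Urease: − vs − — same for both, does not separate.
  Esculin: Acinetobacter lwoffii −, Stenotrophomonas maltophilia + — discriminates.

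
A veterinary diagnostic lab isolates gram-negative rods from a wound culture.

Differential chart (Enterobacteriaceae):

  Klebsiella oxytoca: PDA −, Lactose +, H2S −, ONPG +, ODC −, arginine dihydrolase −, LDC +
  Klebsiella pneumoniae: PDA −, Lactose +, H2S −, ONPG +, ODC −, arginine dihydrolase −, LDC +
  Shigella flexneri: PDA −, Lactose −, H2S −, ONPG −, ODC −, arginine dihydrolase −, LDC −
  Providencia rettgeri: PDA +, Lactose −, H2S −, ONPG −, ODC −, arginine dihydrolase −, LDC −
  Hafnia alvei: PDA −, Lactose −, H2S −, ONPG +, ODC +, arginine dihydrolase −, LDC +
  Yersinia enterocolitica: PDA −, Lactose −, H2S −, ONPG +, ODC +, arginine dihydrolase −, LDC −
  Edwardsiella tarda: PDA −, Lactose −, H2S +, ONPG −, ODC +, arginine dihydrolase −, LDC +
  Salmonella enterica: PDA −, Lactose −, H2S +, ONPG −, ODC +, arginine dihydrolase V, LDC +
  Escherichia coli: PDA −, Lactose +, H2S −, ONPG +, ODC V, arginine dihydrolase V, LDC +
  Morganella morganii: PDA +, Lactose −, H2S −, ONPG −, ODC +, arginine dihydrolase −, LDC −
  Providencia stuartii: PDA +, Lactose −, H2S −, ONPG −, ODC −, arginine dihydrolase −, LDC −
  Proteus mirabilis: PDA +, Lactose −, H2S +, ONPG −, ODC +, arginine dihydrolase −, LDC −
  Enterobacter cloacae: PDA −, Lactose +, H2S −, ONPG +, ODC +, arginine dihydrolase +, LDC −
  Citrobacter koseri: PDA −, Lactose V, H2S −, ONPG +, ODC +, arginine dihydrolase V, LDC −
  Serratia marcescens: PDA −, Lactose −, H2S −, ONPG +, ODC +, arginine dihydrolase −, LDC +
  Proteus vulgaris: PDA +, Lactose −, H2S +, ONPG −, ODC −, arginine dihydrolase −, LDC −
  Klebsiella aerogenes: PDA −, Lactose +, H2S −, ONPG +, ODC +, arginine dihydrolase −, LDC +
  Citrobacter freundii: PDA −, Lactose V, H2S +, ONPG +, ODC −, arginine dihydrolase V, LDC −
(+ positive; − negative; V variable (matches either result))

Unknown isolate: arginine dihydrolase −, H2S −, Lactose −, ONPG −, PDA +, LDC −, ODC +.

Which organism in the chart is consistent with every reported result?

ODC +: excludes 7 organisms — 11 left.
arginine dihydrolase −: excludes Enterobacter cloacae — 10 left.
H2S −: excludes Edwardsiella tarda, Salmonella enterica, Proteus mirabilis — 7 left.
PDA +: excludes 6 organisms — 1 left.
ONPG −: the one remaining candidate is consistent.
Lactose −: the one remaining candidate is consistent.
LDC −: the one remaining candidate is consistent.

Morganella morganii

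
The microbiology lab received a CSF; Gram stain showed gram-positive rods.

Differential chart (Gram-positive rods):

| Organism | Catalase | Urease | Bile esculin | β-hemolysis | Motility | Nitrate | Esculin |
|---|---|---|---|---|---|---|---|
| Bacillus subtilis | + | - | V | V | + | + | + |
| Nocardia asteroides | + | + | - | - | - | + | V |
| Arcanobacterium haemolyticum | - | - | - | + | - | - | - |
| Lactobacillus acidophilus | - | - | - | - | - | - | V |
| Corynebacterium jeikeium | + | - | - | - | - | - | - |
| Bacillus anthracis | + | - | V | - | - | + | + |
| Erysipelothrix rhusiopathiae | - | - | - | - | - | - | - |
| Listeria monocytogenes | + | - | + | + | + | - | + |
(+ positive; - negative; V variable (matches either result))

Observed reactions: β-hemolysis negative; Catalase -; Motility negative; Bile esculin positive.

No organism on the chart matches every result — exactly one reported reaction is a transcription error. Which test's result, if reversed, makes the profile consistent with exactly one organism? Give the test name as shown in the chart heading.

As reported, no row in the chart matches all 4 reactions.
Reversing Bile esculin → 2 organisms match (not unique).
Reversing Motility → still no organism matches.
Reversing β-hemolysis → still no organism matches.
Reversing Catalase (to +) → unique match: Bacillus anthracis.

Catalase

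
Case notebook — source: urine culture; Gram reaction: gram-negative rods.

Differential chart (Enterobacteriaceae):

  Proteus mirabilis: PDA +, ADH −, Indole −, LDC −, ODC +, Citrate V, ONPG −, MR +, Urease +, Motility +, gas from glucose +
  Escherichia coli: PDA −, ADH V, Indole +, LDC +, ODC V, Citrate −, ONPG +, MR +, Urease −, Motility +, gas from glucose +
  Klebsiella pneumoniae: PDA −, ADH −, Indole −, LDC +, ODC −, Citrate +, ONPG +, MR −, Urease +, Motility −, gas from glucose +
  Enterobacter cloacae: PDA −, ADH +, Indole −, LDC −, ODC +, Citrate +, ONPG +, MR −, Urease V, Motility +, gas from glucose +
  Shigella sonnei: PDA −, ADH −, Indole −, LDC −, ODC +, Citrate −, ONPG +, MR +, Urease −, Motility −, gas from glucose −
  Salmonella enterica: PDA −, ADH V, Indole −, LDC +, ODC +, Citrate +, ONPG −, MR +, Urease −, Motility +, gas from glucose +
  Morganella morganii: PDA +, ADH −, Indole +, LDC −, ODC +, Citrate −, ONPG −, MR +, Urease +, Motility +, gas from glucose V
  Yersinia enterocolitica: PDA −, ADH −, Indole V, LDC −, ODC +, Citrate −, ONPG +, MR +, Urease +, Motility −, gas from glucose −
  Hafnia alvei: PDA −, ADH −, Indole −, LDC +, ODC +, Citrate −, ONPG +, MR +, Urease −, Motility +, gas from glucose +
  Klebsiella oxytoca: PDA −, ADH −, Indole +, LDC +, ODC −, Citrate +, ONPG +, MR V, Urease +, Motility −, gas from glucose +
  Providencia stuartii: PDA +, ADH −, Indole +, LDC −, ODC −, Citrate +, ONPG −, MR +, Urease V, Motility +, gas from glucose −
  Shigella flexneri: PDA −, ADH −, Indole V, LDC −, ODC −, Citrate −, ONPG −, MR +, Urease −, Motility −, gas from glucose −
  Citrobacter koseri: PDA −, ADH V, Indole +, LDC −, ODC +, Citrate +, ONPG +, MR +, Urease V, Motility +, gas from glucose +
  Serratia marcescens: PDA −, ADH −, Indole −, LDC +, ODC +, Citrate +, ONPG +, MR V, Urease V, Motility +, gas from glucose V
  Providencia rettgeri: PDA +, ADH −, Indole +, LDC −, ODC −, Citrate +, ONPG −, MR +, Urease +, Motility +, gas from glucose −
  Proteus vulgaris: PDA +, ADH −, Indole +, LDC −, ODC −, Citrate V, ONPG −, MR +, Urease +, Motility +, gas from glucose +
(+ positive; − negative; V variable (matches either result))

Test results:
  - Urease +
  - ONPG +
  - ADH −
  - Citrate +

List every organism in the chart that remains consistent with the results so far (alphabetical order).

Citrobacter koseri, Klebsiella oxytoca, Klebsiella pneumoniae, Serratia marcescens

Urease +: excludes 5 organisms — 11 left.
Citrate +: excludes Morganella morganii, Yersinia enterocolitica — 9 left.
ONPG +: excludes Proteus mirabilis, Providencia stuartii, Providencia rettgeri, Proteus vulgaris — 5 left.
ADH −: excludes Enterobacter cloacae — 4 left.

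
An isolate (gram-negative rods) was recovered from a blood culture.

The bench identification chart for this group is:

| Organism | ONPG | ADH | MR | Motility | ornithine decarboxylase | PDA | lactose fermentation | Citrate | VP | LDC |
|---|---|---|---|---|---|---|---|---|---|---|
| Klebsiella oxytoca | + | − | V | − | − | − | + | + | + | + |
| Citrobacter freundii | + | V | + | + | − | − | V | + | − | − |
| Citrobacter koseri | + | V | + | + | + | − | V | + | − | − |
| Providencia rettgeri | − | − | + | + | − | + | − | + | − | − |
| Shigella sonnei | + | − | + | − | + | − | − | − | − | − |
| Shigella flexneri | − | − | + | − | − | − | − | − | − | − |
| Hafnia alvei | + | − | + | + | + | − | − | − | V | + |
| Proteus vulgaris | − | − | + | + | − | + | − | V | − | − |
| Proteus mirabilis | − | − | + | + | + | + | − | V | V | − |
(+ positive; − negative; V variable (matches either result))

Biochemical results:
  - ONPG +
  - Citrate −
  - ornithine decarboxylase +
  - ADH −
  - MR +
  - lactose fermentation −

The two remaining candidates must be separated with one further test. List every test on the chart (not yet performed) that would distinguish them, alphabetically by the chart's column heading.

ADH −: all 9 remaining candidates are consistent.
MR +: all 9 remaining candidates are consistent.
ornithine decarboxylase +: excludes 5 organisms — 4 left.
Citrate −: excludes Citrobacter koseri — 3 left.
lactose fermentation −: all 3 remaining candidates are consistent.
ONPG +: excludes Proteus mirabilis — 2 left.
Two candidates remain: Hafnia alvei and Shigella sonnei.
  Motility: Hafnia alvei +, Shigella sonnei − — discriminates.
  PDA: − vs − — same for both, does not separate.
  VP: V vs − — variable for at least one, does not separate.
  LDC: Hafnia alvei +, Shigella sonnei − — discriminates.

LDC, Motility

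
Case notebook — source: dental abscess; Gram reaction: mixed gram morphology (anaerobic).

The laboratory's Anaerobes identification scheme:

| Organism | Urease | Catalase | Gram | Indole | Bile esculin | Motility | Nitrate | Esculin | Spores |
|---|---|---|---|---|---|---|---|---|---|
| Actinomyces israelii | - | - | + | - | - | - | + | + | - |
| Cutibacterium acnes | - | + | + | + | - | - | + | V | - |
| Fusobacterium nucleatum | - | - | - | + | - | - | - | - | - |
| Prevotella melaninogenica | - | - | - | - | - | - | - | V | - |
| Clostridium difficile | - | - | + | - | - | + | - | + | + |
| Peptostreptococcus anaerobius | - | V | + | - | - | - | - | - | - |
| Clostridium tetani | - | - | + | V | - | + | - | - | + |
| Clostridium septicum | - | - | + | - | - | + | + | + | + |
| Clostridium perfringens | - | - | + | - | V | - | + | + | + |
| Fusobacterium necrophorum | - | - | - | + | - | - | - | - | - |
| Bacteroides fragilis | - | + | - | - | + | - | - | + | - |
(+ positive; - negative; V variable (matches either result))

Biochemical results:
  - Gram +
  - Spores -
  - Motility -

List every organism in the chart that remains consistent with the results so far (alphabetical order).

Gram +: excludes Fusobacterium nucleatum, Prevotella melaninogenica, Fusobacterium necrophorum, Bacteroides fragilis — 7 left.
Motility -: excludes Clostridium difficile, Clostridium tetani, Clostridium septicum — 4 left.
Spores -: excludes Clostridium perfringens — 3 left.

Actinomyces israelii, Cutibacterium acnes, Peptostreptococcus anaerobius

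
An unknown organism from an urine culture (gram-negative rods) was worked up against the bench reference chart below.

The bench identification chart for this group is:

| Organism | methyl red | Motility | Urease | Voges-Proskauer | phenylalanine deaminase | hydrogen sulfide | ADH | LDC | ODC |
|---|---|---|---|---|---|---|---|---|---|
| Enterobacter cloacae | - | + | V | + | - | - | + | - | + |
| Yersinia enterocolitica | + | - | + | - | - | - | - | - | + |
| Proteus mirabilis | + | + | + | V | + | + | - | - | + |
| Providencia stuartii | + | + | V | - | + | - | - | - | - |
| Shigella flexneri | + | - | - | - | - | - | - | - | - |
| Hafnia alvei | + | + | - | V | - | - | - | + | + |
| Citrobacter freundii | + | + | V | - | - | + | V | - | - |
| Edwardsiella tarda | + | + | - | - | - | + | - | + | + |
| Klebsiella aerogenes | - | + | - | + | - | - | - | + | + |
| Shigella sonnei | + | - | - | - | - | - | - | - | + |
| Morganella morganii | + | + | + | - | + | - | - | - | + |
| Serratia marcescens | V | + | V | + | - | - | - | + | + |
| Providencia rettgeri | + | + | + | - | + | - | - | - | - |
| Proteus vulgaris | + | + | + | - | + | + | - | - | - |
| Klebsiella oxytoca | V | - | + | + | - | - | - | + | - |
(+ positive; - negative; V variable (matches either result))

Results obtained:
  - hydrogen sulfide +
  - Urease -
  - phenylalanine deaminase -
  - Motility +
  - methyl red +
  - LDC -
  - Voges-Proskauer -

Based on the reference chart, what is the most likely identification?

Citrobacter freundii

hydrogen sulfide +: excludes 11 organisms — 4 left.
Urease -: excludes Proteus mirabilis, Proteus vulgaris — 2 left.
Motility +: all 2 remaining candidates are consistent.
phenylalanine deaminase -: all 2 remaining candidates are consistent.
methyl red +: all 2 remaining candidates are consistent.
LDC -: excludes Edwardsiella tarda — 1 left.
Voges-Proskauer -: the one remaining candidate is consistent.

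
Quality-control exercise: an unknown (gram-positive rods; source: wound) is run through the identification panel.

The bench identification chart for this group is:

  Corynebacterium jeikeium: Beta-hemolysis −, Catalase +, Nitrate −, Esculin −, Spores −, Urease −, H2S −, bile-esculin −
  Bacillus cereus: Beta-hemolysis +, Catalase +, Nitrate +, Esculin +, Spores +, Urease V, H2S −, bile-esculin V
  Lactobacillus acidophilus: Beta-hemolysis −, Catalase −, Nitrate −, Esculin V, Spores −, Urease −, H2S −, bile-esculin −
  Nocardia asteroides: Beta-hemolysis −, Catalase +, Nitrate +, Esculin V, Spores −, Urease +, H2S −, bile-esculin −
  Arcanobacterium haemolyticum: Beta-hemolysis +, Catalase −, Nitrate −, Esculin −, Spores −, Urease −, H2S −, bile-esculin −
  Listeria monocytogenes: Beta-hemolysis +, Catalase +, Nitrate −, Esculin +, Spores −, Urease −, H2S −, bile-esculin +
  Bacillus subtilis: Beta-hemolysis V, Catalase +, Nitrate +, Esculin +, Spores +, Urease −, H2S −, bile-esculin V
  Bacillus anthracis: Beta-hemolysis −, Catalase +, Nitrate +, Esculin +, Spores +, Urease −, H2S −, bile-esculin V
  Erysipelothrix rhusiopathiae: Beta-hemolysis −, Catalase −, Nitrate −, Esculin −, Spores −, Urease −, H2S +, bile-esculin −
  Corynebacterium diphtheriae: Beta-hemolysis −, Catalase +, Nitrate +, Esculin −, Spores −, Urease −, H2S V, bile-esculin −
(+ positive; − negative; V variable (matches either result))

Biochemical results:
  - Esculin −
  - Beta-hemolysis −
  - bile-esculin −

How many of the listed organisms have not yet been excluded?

5

Esculin −: excludes Bacillus cereus, Listeria monocytogenes, Bacillus subtilis, Bacillus anthracis — 6 left.
Beta-hemolysis −: excludes Arcanobacterium haemolyticum — 5 left.
bile-esculin −: all 5 remaining candidates are consistent.
Still consistent: Corynebacterium diphtheriae, Corynebacterium jeikeium, Erysipelothrix rhusiopathiae, Lactobacillus acidophilus, Nocardia asteroides.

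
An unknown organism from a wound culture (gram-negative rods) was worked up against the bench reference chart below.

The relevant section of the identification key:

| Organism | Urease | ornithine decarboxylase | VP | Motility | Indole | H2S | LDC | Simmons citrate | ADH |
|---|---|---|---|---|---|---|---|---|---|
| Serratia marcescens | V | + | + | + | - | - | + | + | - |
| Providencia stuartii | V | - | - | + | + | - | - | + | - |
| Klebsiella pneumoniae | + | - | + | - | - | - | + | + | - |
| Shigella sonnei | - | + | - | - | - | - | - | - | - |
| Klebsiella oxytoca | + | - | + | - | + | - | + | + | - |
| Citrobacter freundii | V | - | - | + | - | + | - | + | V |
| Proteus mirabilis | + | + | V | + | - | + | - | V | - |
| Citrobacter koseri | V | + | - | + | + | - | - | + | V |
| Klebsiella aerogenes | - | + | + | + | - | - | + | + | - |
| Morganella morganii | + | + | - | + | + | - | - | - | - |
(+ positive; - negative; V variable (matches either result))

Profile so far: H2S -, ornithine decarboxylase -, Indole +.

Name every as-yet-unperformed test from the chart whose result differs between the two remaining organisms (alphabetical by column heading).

Indole +: excludes 6 organisms — 4 left.
H2S -: all 4 remaining candidates are consistent.
ornithine decarboxylase -: excludes Citrobacter koseri, Morganella morganii — 2 left.
Two candidates remain: Klebsiella oxytoca and Providencia stuartii.
  Urease: + vs V — variable for at least one, does not separate.
  VP: Klebsiella oxytoca +, Providencia stuartii - — discriminates.
  Motility: Klebsiella oxytoca -, Providencia stuartii + — discriminates.
  LDC: Klebsiella oxytoca +, Providencia stuartii - — discriminates.
  Simmons citrate: + vs + — same for both, does not separate.
  ADH: - vs - — same for both, does not separate.

LDC, Motility, VP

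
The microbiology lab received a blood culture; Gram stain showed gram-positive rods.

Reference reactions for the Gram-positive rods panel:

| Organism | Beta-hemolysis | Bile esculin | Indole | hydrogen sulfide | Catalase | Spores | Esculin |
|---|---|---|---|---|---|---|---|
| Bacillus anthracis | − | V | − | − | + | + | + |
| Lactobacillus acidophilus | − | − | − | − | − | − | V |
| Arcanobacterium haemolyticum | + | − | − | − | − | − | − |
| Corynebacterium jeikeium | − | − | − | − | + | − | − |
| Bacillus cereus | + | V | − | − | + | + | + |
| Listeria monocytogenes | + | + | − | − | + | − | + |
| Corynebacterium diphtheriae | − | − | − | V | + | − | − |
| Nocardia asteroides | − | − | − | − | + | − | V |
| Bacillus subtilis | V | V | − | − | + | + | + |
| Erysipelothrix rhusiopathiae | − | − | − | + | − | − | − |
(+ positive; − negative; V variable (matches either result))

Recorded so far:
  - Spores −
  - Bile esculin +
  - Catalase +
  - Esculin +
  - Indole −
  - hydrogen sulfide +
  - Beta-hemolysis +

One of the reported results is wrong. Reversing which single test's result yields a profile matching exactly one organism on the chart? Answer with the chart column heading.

As reported, no row in the chart matches all 7 reactions.
Reversing Esculin → still no organism matches.
Reversing Catalase → still no organism matches.
Reversing Bile esculin → still no organism matches.
Reversing Indole → still no organism matches.
Reversing hydrogen sulfide (to −) → unique match: Listeria monocytogenes.
Reversing Beta-hemolysis → still no organism matches.
Reversing Spores → still no organism matches.

hydrogen sulfide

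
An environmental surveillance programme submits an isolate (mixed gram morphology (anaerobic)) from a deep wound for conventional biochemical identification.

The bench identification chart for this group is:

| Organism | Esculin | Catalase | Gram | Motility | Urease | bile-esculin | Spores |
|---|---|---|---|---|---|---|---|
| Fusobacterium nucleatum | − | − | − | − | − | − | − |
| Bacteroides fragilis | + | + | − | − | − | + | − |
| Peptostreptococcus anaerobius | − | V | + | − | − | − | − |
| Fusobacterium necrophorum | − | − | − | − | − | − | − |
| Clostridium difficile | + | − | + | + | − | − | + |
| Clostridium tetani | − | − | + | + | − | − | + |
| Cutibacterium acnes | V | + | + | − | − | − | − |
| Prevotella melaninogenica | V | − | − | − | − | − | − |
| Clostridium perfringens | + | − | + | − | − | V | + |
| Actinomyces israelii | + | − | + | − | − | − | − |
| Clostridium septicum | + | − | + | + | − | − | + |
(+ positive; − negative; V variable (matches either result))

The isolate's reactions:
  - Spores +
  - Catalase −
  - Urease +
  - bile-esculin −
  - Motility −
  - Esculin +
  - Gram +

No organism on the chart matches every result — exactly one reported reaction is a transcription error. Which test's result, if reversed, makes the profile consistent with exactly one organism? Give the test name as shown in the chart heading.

Urease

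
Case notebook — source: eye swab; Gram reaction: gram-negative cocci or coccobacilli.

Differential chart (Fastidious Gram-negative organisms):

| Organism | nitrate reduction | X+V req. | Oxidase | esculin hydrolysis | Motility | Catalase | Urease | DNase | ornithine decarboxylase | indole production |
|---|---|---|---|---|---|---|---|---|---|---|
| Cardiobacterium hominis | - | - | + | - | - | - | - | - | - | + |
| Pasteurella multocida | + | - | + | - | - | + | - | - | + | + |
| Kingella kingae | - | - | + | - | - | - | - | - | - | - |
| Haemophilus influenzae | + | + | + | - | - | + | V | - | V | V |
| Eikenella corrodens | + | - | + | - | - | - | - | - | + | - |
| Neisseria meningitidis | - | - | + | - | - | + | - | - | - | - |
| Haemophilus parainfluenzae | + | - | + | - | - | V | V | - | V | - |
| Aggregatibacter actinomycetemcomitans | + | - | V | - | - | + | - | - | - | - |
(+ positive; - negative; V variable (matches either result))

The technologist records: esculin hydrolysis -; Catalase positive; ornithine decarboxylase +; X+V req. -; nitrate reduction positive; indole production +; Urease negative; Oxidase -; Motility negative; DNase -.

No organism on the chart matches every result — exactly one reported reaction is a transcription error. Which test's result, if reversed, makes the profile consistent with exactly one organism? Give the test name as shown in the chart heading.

As reported, no row in the chart matches all 10 reactions.
Reversing indole production → still no organism matches.
Reversing nitrate reduction → still no organism matches.
Reversing Oxidase (to +) → unique match: Pasteurella multocida.
Reversing Urease → still no organism matches.
Reversing Motility → still no organism matches.
Reversing Catalase → still no organism matches.
Reversing esculin hydrolysis → still no organism matches.
Reversing DNase → still no organism matches.
Reversing X+V req. → still no organism matches.
Reversing ornithine decarboxylase → still no organism matches.

Oxidase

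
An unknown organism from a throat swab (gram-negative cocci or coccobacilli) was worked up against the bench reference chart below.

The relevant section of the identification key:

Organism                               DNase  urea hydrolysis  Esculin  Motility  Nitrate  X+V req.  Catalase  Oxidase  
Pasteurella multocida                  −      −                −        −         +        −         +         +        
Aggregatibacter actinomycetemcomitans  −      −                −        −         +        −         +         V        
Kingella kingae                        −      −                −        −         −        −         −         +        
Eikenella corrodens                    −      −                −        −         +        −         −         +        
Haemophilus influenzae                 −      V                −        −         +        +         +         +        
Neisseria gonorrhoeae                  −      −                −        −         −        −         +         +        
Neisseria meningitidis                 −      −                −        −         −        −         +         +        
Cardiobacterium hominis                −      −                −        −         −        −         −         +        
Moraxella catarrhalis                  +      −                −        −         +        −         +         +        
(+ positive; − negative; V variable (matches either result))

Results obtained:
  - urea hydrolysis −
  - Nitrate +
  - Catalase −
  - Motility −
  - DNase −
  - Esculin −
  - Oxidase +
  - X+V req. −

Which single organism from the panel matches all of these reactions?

X+V req. −: excludes Haemophilus influenzae — 8 left.
Catalase −: excludes 5 organisms — 3 left.
Nitrate +: excludes Kingella kingae, Cardiobacterium hominis — 1 left.
Motility −: the one remaining candidate is consistent.
urea hydrolysis −: the one remaining candidate is consistent.
DNase −: the one remaining candidate is consistent.
Esculin −: the one remaining candidate is consistent.
Oxidase +: the one remaining candidate is consistent.

Eikenella corrodens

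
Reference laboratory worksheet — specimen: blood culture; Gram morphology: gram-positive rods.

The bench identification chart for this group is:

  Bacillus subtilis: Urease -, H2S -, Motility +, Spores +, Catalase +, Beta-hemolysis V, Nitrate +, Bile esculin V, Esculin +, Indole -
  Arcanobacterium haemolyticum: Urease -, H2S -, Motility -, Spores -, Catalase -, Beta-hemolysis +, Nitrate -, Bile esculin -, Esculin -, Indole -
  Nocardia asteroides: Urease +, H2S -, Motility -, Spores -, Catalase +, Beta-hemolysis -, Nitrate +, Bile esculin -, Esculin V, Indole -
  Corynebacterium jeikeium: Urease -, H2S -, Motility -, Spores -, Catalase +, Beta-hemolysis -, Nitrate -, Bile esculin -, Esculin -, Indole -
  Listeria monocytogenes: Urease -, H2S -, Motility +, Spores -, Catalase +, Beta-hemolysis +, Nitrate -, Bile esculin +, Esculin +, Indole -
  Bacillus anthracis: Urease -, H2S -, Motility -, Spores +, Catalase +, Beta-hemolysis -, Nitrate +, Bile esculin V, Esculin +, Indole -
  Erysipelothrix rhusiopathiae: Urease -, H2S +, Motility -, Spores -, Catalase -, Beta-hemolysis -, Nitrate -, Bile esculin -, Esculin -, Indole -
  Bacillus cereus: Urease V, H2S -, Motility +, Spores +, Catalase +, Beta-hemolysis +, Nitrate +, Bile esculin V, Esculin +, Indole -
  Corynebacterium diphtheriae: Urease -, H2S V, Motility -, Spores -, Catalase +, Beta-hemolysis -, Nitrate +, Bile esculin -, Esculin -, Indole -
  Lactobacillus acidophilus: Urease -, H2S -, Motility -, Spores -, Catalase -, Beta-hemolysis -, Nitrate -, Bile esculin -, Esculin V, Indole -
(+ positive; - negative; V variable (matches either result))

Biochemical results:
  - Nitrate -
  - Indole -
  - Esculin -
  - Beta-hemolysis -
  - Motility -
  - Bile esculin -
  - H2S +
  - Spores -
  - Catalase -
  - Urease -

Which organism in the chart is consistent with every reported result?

Erysipelothrix rhusiopathiae

H2S +: excludes 8 organisms — 2 left.
Esculin -: all 2 remaining candidates are consistent.
Beta-hemolysis -: all 2 remaining candidates are consistent.
Spores -: all 2 remaining candidates are consistent.
Bile esculin -: all 2 remaining candidates are consistent.
Catalase -: excludes Corynebacterium diphtheriae — 1 left.
Motility -: the one remaining candidate is consistent.
Indole -: the one remaining candidate is consistent.
Urease -: the one remaining candidate is consistent.
Nitrate -: the one remaining candidate is consistent.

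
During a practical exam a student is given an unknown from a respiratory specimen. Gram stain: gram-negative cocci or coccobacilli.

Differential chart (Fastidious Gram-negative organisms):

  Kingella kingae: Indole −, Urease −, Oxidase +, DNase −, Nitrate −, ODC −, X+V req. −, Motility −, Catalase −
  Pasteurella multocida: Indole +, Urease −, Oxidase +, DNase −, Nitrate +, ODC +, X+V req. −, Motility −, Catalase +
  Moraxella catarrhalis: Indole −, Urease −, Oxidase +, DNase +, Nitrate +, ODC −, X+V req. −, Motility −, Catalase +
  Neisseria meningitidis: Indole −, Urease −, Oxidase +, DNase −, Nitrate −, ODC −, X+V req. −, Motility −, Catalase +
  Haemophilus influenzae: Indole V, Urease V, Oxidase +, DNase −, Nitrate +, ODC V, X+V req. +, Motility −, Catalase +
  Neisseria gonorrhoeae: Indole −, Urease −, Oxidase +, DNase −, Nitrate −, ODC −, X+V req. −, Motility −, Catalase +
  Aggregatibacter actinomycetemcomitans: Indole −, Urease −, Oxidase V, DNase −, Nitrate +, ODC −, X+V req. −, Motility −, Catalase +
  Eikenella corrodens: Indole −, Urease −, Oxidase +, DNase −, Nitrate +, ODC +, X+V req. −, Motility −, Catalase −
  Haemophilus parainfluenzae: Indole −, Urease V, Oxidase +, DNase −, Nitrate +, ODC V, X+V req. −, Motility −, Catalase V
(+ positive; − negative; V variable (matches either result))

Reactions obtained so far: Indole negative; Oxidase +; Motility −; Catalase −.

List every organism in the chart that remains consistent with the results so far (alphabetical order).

Eikenella corrodens, Haemophilus parainfluenzae, Kingella kingae

Motility −: all 9 remaining candidates are consistent.
Indole −: excludes Pasteurella multocida — 8 left.
Oxidase +: all 8 remaining candidates are consistent.
Catalase −: excludes 5 organisms — 3 left.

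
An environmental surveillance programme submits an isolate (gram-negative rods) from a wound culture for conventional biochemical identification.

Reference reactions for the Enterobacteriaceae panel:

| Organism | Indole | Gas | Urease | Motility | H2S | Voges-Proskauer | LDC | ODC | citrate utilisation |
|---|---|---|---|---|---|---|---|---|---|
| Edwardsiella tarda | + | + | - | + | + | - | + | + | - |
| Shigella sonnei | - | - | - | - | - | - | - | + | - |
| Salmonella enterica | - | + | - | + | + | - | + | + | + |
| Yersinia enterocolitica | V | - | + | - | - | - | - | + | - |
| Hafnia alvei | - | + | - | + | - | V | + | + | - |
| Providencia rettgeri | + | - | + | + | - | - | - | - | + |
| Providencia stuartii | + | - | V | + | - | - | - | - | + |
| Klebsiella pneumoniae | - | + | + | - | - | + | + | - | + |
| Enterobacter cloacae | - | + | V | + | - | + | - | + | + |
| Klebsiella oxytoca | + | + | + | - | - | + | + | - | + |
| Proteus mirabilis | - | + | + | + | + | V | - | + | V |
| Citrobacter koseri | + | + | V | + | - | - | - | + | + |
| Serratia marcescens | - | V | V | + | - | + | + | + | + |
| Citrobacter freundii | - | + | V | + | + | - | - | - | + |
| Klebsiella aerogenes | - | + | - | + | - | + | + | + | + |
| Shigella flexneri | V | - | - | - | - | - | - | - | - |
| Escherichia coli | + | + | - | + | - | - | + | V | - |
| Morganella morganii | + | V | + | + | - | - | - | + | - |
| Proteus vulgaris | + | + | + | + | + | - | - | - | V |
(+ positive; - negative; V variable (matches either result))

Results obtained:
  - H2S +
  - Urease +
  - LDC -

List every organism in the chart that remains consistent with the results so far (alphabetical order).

Citrobacter freundii, Proteus mirabilis, Proteus vulgaris

H2S +: excludes 14 organisms — 5 left.
Urease +: excludes Edwardsiella tarda, Salmonella enterica — 3 left.
LDC -: all 3 remaining candidates are consistent.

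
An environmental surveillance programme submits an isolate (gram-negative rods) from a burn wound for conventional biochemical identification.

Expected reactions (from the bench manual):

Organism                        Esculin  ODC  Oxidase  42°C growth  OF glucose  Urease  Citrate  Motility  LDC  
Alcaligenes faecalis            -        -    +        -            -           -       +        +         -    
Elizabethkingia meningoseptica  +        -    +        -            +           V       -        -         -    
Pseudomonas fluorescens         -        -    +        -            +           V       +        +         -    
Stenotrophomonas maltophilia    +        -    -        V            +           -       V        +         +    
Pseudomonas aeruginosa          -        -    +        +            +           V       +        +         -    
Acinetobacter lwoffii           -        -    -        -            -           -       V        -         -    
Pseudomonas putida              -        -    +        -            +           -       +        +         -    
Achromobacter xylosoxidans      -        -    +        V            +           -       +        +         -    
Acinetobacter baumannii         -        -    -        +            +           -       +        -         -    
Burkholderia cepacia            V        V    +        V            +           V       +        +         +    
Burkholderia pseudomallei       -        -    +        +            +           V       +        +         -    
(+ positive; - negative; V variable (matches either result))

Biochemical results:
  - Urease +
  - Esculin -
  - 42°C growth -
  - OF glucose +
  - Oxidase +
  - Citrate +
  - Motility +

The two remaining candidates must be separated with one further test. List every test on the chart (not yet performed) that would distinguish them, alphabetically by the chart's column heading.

LDC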